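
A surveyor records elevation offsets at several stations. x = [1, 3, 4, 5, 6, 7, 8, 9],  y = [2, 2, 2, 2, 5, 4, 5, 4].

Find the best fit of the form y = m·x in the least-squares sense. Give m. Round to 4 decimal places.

Compute the Gram sums: Σx·x = 281.
For Mᵀy: Σx·y = 160.
m = 160/281 = 0.569395.

m = 0.5694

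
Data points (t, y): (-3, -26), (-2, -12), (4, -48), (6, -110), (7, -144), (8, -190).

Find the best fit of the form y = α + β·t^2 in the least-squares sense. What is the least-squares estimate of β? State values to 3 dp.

β = -2.967

Sums needed: Σ1 = 6, Σt^2 = 178, Σt^2·t^2 = 8146.
Right-hand side: Σy = -530, Σt^2·y = -24226.
Eliminating β: 8146·(row 1) − 178·(row 2) gives 17192·α = 8146·(-530) − 178·(-24226) = -5152, so α = -92/307.
Then β = ((-24226) − 178·(-92/307))/8146 = -911/307.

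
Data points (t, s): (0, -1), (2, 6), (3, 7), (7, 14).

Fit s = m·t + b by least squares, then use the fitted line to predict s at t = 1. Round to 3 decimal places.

ŝ = 2.423

AᵀA·[m, b]ᵀ = Aᵀs reads: 62·m + 12·b = 131;  12·m + 4·b = 26.
Eliminating b: 4·(row 1) − 12·(row 2) gives 104·m = 4·131 − 12·26 = 212, so m = 53/26.
Then b = (26 − 12·(53/26))/4 = 5/13.
At t = 1: ŝ = (53/26)·(1) + (5/13)·(1) = 63/26.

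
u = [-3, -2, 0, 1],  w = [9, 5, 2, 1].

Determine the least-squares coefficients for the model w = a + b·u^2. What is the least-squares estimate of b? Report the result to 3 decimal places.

b = 0.867

Forming XᵀX = [[4, 14]; [14, 98]] and Xᵀw = [17, 102]ᵀ gives XᵀX·[a, b]ᵀ = Xᵀw.
Δ = 4·98 − 14² = 196.
a = (17·98 − 14·102)/196 = 17/14; b = (4·102 − 14·17)/196 = 85/98.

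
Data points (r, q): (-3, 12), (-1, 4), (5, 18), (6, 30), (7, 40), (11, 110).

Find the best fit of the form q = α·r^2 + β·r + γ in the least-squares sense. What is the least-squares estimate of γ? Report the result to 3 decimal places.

Sums needed: Σr^2·r^2 = 19045, Σr^2·r = 1987, Σr^2 = 241, Σr·r = 241, Σr = 25, Σ1 = 6.
Right-hand side: Σr^2·q = 16912, Σr·q = 1720, Σq = 214.
So AᵀA·[α, β, γ]ᵀ = Aᵀq: [[19045, 1987, 241]; [1987, 241, 25]; [241, 25, 6]]·[α, β, γ]ᵀ = [16912, 1720, 214]ᵀ.
Inverting the 3×3 Gram matrix, [α, β, γ]ᵀ = [161919/157730, -208183/157730, -5307/78865]ᵀ.

γ = -0.067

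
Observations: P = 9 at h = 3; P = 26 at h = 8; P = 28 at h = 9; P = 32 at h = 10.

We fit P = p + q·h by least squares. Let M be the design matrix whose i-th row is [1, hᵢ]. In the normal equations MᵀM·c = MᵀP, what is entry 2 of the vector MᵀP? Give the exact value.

Entry 2 ↔ basis h, so (MᵀP)_{2} = Σᵢ (h)·Pᵢ = (3)·(9) + (8)·(26) + (9)·(28) + (10)·(32) = 807.

807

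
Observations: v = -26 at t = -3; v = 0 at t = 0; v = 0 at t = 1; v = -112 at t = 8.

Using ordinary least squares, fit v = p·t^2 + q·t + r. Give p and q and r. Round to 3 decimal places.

p = -2.051, q = 2.433, r = -0.206

AᵀA·[p, q, r]ᵀ = Aᵀv reads: 4178·p + 486·q + 74·r = -7402;  486·p + 74·q + 6·r = -818;  74·p + 6·q + 4·r = -138.
(Σt^2·t^2 = 4178, Σt^2·t = 486, Σt^2 = 74, Σt·t = 74, Σt = 6, Σ1 = 4, Σt^2·v = -7402, Σt·v = -818, Σv = -138.)
Solving the 3×3 system (Gaussian elimination) gives p = -4303/2098, q = 25519/10490, r = -1078/5245.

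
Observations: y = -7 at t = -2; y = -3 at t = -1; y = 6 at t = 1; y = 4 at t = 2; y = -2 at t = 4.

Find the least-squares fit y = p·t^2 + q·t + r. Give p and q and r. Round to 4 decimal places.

Normal-equation sums: Σt^2·t^2 = 290, Σt^2·t = 64, Σt^2 = 26, Σt·t = 26, Σt = 4, Σ1 = 5.
Right-hand side: Σt^2·y = -41, Σt·y = 23, Σy = -2.
MᵀM·[p, q, r]ᵀ = Mᵀy becomes [[290, 64, 26]; [64, 26, 4]; [26, 4, 5]]·[p, q, r]ᵀ = [-41, 23, -2]ᵀ.
Inverting the 3×3 Gram matrix, [p, q, r]ᵀ = [-163/154, 475/154, 29/11]ᵀ.

p = -1.0584, q = 3.0844, r = 2.6364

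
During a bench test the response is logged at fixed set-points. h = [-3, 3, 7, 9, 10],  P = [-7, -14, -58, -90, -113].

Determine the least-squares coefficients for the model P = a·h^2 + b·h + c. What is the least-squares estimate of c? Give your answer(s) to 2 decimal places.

The normal equations are: 19124·a + 2072·b + 248·c = -21621;  2072·a + 248·b + 26·c = -2367;  248·a + 26·b + 5·c = -282.
(Σh^2·h^2 = 19124, Σh^2·h = 2072, Σh^2 = 248, Σh·h = 248, Σh = 26, Σ1 = 5, Σh^2·P = -21621, Σh·P = -2367, ΣP = -282.)
Row-reducing yields a = -21731/21876, b = -23929/21876, c = -5253/3646.

c = -1.44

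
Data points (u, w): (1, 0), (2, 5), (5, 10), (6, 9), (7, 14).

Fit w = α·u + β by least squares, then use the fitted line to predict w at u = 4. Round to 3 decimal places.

ŵ = 7.209

The normal system MᵀM·[α, β]ᵀ = Mᵀw is [[115, 21]; [21, 5]]·[α, β]ᵀ = [212, 38]ᵀ.
det = 115·5 − 21² = 134.
α = (212·5 − 21·38)/134 = 131/67; β = (115·38 − 21·212)/134 = -41/67.
At u = 4: ŵ = (131/67)·(4) + (-41/67)·(1) = 483/67.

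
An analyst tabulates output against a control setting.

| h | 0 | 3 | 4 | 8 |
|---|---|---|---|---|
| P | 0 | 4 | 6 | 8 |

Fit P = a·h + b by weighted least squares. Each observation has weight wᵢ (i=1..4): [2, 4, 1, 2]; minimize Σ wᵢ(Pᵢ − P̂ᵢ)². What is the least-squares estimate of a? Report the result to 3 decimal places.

a = 0.980

Normal-equation sums: Σwᵢ·h·h = 180, Σwᵢ·h = 32, Σwᵢ·1 = 9.
Right-hand side: Σwᵢ·h·P = 200, Σwᵢ·P = 38.
MᵀWM·[a, b]ᵀ = MᵀWP becomes [[180, 32]; [32, 9]]·[a, b]ᵀ = [200, 38]ᵀ.
Determinant 180·9 − 32² = 596.
a = (200·9 − 32·38)/596 = 146/149; b = (180·38 − 32·200)/596 = 110/149.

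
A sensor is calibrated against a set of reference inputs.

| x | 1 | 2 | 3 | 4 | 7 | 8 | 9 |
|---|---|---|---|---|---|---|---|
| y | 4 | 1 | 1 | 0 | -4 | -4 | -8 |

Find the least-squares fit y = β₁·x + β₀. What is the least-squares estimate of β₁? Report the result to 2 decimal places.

β₁ = -1.26

Sums needed: Σx·x = 224, Σx = 34, Σ1 = 7.
For Mᵀy: Σx·y = -123, Σy = -10.
MᵀM·[β₁, β₀]ᵀ = Mᵀy becomes [[224, 34]; [34, 7]]·[β₁, β₀]ᵀ = [-123, -10]ᵀ.
Eliminating β₀: 7·(row 1) − 34·(row 2) gives 412·β₁ = 7·(-123) − 34·(-10) = -521, so β₁ = -521/412.
Then β₀ = ((-10) − 34·(-521/412))/7 = 971/206.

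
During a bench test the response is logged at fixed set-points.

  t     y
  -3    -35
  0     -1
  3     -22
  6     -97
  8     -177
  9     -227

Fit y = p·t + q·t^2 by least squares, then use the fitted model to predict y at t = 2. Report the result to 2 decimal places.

ŷ = -7.73

Setting ∂/∂p … = 0 gives: 199·p + 1457·q = -4002;  1457·p + 12115·q = -33720.
Eliminating q: 12115·(row 1) − 1457·(row 2) gives 288036·p = 12115·(-4002) − 1457·(-33720) = 645810, so p = 107635/48006.
Then q = ((-33720) − 1457·(107635/48006))/12115 = -146561/48006.
At t = 2: ŷ = (107635/48006)·(2) + (-146561/48006)·(4) = -61829/8001.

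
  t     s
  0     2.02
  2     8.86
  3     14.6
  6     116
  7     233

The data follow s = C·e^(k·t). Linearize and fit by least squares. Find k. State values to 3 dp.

Linearized form: ln s = k·t + ln C. From the 5 transformed points,
Σt = 18.0000, Σ(t)² = 98.0000, Σln s = 15.7703, Σt·ln s = 79.0850.
Equations: 98.0000·k + 18.0000·ln C = 79.0850;  18.0000·k + 5·ln C = 15.7703.
Δ = 98.0000·5 − (18.0000)² = 166.0000; k = (79.0850·5 − 18.0000·15.7703)/166.0000 = 0.67205, ln C = (98.0000·15.7703 − 18.0000·79.0850)/166.0000 = 0.73470.

k = 0.672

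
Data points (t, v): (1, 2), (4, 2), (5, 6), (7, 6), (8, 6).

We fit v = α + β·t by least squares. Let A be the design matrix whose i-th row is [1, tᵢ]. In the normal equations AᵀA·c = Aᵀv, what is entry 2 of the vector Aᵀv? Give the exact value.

Entry 2 ↔ basis t, so (Aᵀv)_{2} = Σᵢ (t)·vᵢ = (1)·(2) + (4)·(2) + (5)·(6) + (7)·(6) + (8)·(6) = 130.

130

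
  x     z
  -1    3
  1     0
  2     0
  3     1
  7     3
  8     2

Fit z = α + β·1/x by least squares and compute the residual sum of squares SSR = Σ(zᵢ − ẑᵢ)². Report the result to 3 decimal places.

SSR = 3.464

From the data, Σ1 = 6, Σ1/x = 185/168, Σ1/x·1/x = 67657/28224.
For Aᵀz: Σz = 9, Σ1/x·z = -167/84.
AᵀA·[α, β]ᵀ = Aᵀz becomes [[6, 185/168]; [185/168, 67657/28224]]·[α, β]ᵀ = [9, -167/84]ᵀ.
Eliminating β: (67657/28224)·(row 1) − (185/168)·(row 2) gives (371717/28224)·α = (67657/28224)·9 − (185/168)·(-167/84) = 670703/28224, so α = 670703/371717.
Then β = ((-167/84) − (185/168)·(670703/371717))/(67657/28224) = -616392/371717.
Residuals: -171944/371717, -54311/371717, -362507/371717, -93522/371717, 532504/371717, 149780/371717; SSR = 1287718/371717.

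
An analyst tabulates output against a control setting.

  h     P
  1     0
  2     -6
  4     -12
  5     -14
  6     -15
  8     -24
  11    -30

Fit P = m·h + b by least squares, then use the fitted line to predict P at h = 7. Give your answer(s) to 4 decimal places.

P̂ = -19.4240

Entries of MᵀM: Σh·h = 267, Σh = 37, Σ1 = 7.
Moment sums: Σh·P = -742, ΣP = -101.
So MᵀM·[m, b]ᵀ = MᵀP: [[267, 37]; [37, 7]]·[m, b]ᵀ = [-742, -101]ᵀ.
Determinant 267·7 − 37² = 500.
m = ((-742)·7 − 37·(-101))/500 = -1457/500; b = (267·(-101) − 37·(-742))/500 = 487/500.
At h = 7: P̂ = (-1457/500)·(7) + (487/500)·(1) = -2428/125.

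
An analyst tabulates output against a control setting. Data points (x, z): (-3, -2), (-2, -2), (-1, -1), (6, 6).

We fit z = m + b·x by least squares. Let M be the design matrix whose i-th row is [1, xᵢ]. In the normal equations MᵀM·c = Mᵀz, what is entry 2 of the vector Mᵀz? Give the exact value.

47

Entry 2 ↔ basis x, so (Mᵀz)_{2} = Σᵢ (x)·zᵢ = (-3)·(-2) + (-2)·(-2) + (-1)·(-1) + (6)·(6) = 47.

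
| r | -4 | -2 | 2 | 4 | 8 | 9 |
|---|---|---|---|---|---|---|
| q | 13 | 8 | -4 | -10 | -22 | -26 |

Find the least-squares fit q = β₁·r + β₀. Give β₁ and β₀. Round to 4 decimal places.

The normal equations are: 185·β₁ + 17·β₀ = -526;  17·β₁ + 6·β₀ = -41.
det = 185·6 − 17² = 821.
β₁ = ((-526)·6 − 17·(-41))/821 = -2459/821; β₀ = (185·(-41) − 17·(-526))/821 = 1357/821.

β₁ = -2.9951, β₀ = 1.6529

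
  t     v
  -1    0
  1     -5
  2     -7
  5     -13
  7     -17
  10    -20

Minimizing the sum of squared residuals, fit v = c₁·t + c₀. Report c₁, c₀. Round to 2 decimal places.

c₁ = -1.85, c₀ = -2.95

MᵀM·[c₁, c₀]ᵀ = Mᵀv reads: 180·c₁ + 24·c₀ = -403;  24·c₁ + 6·c₀ = -62.
Eliminating c₀: 6·(row 1) − 24·(row 2) gives 504·c₁ = 6·(-403) − 24·(-62) = -930, so c₁ = -155/84.
Then c₀ = ((-62) − 24·(-155/84))/6 = -62/21.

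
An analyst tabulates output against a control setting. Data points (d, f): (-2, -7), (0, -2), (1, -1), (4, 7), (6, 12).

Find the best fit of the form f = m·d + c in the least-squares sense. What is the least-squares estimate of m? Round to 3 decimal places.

m = 2.373

XᵀX·[m, c]ᵀ = Xᵀf reads: 57·m + 9·c = 113;  9·m + 5·c = 9.
(Σd·d = 57, Σd = 9, Σ1 = 5, Σd·f = 113, Σf = 9.)
Δ = 57·5 − 9² = 204.
m = (113·5 − 9·9)/204 = 121/51; c = (57·9 − 9·113)/204 = -42/17.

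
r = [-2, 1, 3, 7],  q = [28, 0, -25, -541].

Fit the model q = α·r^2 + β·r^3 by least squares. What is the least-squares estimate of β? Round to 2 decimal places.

With design matrix M, MᵀM = [[2499, 17019]; [17019, 118443]] and Mᵀq = [-26622, -186462]ᵀ.
det = 2499·118443 − 17019² = 6342696.
α = ((-26622)·118443 − 17019·(-186462))/6342696 = 280656/88093; β = (2499·(-186462) − 17019·(-26622))/6342696 = -179010/88093.

β = -2.03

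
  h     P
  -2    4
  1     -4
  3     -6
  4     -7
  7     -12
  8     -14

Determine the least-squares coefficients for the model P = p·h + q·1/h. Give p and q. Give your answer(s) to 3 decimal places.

The normal equations are: 143·p + 6·q = -254;  6·p + (41197/28224)·q = -185/14.
(Σh·h = 143, Σh·1/h = 6, Σ1/h·1/h = 41197/28224, Σh·P = -254, Σ1/h·P = -185/14.)
Δ = 143·(41197/28224) − 6² = 4875107/28224.
p = ((-254)·(41197/28224) − 6·(-185/14))/(4875107/28224) = -8226278/4875107; q = (143·(-185/14) − 6·(-254))/(4875107/28224) = -10319904/4875107.

p = -1.687, q = -2.117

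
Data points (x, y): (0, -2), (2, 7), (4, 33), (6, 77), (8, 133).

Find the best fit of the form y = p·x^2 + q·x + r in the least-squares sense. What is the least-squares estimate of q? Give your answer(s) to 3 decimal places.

From the data, Σx^2·x^2 = 5664, Σx^2·x = 800, Σx^2 = 120, Σx·x = 120, Σx = 20, Σ1 = 5.
For Aᵀy: Σx^2·y = 11840, Σx·y = 1672, Σy = 248.
So AᵀA·[p, q, r]ᵀ = Aᵀy: [[5664, 800, 120]; [800, 120, 20]; [120, 20, 5]]·[p, q, r]ᵀ = [11840, 1672, 248]ᵀ.
Solving the 3×3 system (Gaussian elimination) gives p = 2, q = 1, r = -12/5.

q = 1.000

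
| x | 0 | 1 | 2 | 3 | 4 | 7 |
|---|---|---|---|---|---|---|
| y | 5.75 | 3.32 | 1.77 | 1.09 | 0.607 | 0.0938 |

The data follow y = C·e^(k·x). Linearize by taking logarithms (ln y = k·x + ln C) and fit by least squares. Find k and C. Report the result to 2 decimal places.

Let Y = ln y. Fitting Y = k·x + ln C by least squares:
Σx = 17.0000, Σ(x)² = 79.0000, Σln y = 0.7405, Σx·ln y = -15.9626.
Equations: 79.0000·k + 17.0000·ln C = -15.9626;  17.0000·k + 6·ln C = 0.7405.
Δ = 79.0000·6 − (17.0000)² = 185.0000; k = (-15.9626·6 − 17.0000·0.7405)/185.0000 = -0.58575, ln C = (79.0000·0.7405 − 17.0000·-15.9626)/185.0000 = 1.78305, so C = exp(1.78305) = 5.94796.

k = -0.59, C = 5.95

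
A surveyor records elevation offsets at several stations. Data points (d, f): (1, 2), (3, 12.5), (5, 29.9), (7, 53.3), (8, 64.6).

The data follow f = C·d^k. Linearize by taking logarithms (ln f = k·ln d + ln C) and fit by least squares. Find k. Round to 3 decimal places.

With ln fᵢ as the transformed response and ln dᵢ as the regressor:
XᵀX = [[11.9079, 6.7334]; [6.7334, 5]], rhs = [24.6478, 14.7609]ᵀ  (here Σln d = 6.7334, Σ(ln d)² = 11.9079, Σln f = 14.7609, Σln d·ln f = 24.6478).
Solving (det = 14.2007): k = 1.67936, ln C = 0.69062.

k = 1.679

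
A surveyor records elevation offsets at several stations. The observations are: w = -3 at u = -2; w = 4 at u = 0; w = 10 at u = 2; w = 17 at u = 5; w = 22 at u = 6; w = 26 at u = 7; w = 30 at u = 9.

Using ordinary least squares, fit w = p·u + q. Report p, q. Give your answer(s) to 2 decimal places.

p = 3.02, q = 3.51

AᵀA·[p, q]ᵀ = Aᵀw reads: 199·p + 27·q = 695;  27·p + 7·q = 106.
(Σu·u = 199, Σu = 27, Σ1 = 7, Σu·w = 695, Σw = 106.)
Eliminating q: 7·(row 1) − 27·(row 2) gives 664·p = 7·695 − 27·106 = 2003, so p = 2003/664.
Then q = (106 − 27·(2003/664))/7 = 2329/664.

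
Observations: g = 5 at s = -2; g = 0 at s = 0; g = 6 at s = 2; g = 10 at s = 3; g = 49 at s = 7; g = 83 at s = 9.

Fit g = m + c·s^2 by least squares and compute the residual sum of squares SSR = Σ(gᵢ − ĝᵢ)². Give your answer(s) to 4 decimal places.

With design matrix M, MᵀM = [[6, 147]; [147, 9075]] and Mᵀg = [153, 9258]ᵀ.
Eliminating c: 9075·(row 1) − 147·(row 2) gives 32841·m = 9075·153 − 147·9258 = 27549, so m = 3061/3649.
Then c = (9258 − 147·(3061/3649))/9075 = 3673/3649.
Residuals: 12/89, -3061/3649, 101/89, 372/3649, -4237/3649, 2293/3649; SSR = 13732/3649.

SSR = 3.7632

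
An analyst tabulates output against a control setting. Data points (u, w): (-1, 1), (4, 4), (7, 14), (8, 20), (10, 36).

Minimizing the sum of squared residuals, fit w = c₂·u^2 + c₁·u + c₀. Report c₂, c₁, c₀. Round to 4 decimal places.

c₂ = 0.4626, c₁ = -1.0714, c₀ = -0.2789

Setting ∂/∂c₂ … = 0 gives: 16754·c₂ + 1918·c₁ + 230·c₀ = 5631;  1918·c₂ + 230·c₁ + 28·c₀ = 633;  230·c₂ + 28·c₁ + 5·c₀ = 75.
(Σu^2·u^2 = 16754, Σu^2·u = 1918, Σu^2 = 230, Σu·u = 230, Σu = 28, Σ1 = 5, Σu^2·w = 5631, Σu·w = 633, Σw = 75.)
Row-reducing yields c₂ = 68/147, c₁ = -15/14, c₀ = -41/147.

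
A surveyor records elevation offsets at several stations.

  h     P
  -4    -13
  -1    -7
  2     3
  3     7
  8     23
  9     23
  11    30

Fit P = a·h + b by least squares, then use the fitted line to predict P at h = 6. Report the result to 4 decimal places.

The normal equations are: 296·a + 28·b = 807;  28·a + 7·b = 66.
(Σh·h = 296, Σh = 28, Σ1 = 7, Σh·P = 807, ΣP = 66.)
Eliminating b: 7·(row 1) − 28·(row 2) gives 1288·a = 7·807 − 28·66 = 3801, so a = 543/184.
Then b = (66 − 28·(543/184))/7 = -765/322.
At h = 6: P̂ = (543/184)·(6) + (-765/322)·(1) = 9873/644.

P̂ = 15.3307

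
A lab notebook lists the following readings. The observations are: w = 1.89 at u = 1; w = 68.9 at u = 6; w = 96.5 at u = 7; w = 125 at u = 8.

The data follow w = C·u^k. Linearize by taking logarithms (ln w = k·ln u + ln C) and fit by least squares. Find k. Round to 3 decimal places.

Linearized form: ln w = k·ln u + ln C. From the 4 transformed points,
Σln u = 5.8171, Σ(ln u)² = 11.3210, Σln w = 14.2671, Σln u·ln w = 26.5160.
Normal system: [[11.3210, 5.8171]; [5.8171, 4]]·[k, ln C]ᵀ = [26.5160, 14.2671]ᵀ.
Slope k = (n·Σln u·ln w − Σln u·Σln w)/(n·Σ(ln u)² − (Σln u)²) = (4·26.5160 − 5.8171·14.2671)/11.4454 = 2.01573; ln C = (Σln w − k·Σln u)/n = 0.63534.

k = 2.016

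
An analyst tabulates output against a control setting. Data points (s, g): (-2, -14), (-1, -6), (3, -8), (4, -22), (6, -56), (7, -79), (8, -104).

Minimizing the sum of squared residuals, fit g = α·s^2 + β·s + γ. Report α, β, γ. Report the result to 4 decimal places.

α = -1.9865, β = 2.8269, γ = -0.5853

Compute the Gram sums: Σs^2·s^2 = 8147, Σs^2·s = 1153, Σs^2 = 179, Σs·s = 179, Σs = 25, Σ1 = 7.
And Σs^2·g = -13029, Σs·g = -1799, Σg = -289.
AᵀA·[α, β, γ]ᵀ = Aᵀg becomes [[8147, 1153, 179]; [1153, 179, 25]; [179, 25, 7]]·[α, β, γ]ᵀ = [-13029, -1799, -289]ᵀ.
Solving the 3×3 system (Gaussian elimination) gives α = -24487/12327, β = 34847/12327, γ = -2405/4109.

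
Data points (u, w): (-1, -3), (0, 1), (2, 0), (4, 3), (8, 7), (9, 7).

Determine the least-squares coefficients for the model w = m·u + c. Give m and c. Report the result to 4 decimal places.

Compute the Gram sums: Σu·u = 166, Σu = 22, Σ1 = 6.
Right-hand side: Σu·w = 134, Σw = 15.
Determinant 166·6 − 22² = 512.
m = (134·6 − 22·15)/512 = 237/256; c = (166·15 − 22·134)/512 = -229/256.

m = 0.9258, c = -0.8945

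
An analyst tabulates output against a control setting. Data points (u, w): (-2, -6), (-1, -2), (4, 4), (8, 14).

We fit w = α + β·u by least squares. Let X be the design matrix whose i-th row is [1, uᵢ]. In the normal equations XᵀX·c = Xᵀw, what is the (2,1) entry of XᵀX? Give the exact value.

9

Row 2 ↔ basis u, column 1 ↔ basis 1, so (XᵀX)_{2,1} = Σᵢ u = (-2)·(1) + (-1)·(1) + (4)·(1) + (8)·(1) = 9.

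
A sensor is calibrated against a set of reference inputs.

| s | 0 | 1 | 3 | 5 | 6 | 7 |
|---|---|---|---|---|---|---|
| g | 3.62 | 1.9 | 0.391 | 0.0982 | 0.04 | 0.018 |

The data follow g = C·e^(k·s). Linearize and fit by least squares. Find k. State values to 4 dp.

k = -0.7576

Linearized form: ln g = k·s + ln C. From the 6 transformed points,
AᵀA = [[120.0000, 22.0000]; [22.0000, 6]], rhs = [-61.2140, -8.5677]ᵀ  (here Σs = 22.0000, Σ(s)² = 120.0000, Σln g = -8.5677, Σs·ln g = -61.2140).
Δ = 120.0000·6 − (22.0000)² = 236.0000; k = (-61.2140·6 − 22.0000·-8.5677)/236.0000 = -0.75760, ln C = (120.0000·-8.5677 − 22.0000·-61.2140)/236.0000 = 1.34992.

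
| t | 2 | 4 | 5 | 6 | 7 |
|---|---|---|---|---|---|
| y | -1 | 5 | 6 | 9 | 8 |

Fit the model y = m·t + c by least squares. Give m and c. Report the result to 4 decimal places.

m = 1.9189, c = -3.8108

Entries of AᵀA: Σt·t = 130, Σt = 24, Σ1 = 5.
Moment sums: Σt·y = 158, Σy = 27.
Normal equations: [[130, 24]; [24, 5]]·[m, c]ᵀ = [158, 27]ᵀ.
Determinant 130·5 − 24² = 74.
m = (158·5 − 24·27)/74 = 71/37; c = (130·27 − 24·158)/74 = -141/37.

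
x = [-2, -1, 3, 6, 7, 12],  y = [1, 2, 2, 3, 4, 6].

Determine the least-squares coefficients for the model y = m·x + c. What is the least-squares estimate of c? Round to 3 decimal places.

With design matrix M, MᵀM = [[243, 25]; [25, 6]] and Mᵀy = [120, 18]ᵀ.
Eliminating c: 6·(row 1) − 25·(row 2) gives 833·m = 6·120 − 25·18 = 270, so m = 270/833.
Then c = (18 − 25·(270/833))/6 = 1374/833.

c = 1.649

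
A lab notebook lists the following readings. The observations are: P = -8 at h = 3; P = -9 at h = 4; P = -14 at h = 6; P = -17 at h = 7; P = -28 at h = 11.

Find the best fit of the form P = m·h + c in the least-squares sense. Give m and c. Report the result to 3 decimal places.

From the data, Σh·h = 231, Σh = 31, Σ1 = 5.
For XᵀP: Σh·P = -571, ΣP = -76.
So XᵀX·[m, c]ᵀ = XᵀP: [[231, 31]; [31, 5]]·[m, c]ᵀ = [-571, -76]ᵀ.
Determinant 231·5 − 31² = 194.
m = ((-571)·5 − 31·(-76))/194 = -499/194; c = (231·(-76) − 31·(-571))/194 = 145/194.

m = -2.572, c = 0.747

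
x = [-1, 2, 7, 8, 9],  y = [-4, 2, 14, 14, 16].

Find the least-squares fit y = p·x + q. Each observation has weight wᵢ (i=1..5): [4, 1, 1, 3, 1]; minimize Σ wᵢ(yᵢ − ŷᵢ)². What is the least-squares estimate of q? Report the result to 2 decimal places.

Sums needed: Σwᵢ·x·x = 330, Σwᵢ·x = 38, Σwᵢ·1 = 10.
Moment sums: Σwᵢ·x·y = 598, Σwᵢ·y = 58.
So MᵀWM·[p, q]ᵀ = MᵀWy: [[330, 38]; [38, 10]]·[p, q]ᵀ = [598, 58]ᵀ.
Eliminating q: 10·(row 1) − 38·(row 2) gives 1856·p = 10·598 − 38·58 = 3776, so p = 59/29.
Then q = (58 − 38·(59/29))/10 = -56/29.

q = -1.93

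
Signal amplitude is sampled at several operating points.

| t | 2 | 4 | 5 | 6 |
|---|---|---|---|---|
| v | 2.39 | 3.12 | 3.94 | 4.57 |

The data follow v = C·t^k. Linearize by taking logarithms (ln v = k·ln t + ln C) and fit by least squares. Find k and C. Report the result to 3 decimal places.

k = 0.573, C = 1.553

Linearized form: ln v = k·ln t + ln C. From the 4 transformed points,
Σln t = 5.4806, Σ(ln t)² = 8.2030, Σln v = 4.8998, Σln t·ln v = 7.1107.
Normal system: [[8.2030, 5.4806]; [5.4806, 4]]·[k, ln C]ᵀ = [7.1107, 4.8998]ᵀ.
Solving (det = 2.7744): k = 0.57266, ln C = 0.44032, so C = exp(0.44032) = 1.55320.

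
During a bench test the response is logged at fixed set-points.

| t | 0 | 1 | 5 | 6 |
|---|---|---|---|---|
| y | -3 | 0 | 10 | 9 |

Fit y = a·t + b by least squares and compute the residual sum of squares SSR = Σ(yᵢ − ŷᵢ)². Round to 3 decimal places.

SSR = 5.385

The normal equations are: 62·a + 12·b = 104;  12·a + 4·b = 16.
(Σt·t = 62, Σt = 12, Σ1 = 4, Σt·y = 104, Σy = 16.)
Determinant 62·4 − 12² = 104.
a = (104·4 − 12·16)/104 = 28/13; b = (62·16 − 12·104)/104 = -32/13.
Residuals: -7/13, 4/13, 22/13, -19/13; SSR = 70/13.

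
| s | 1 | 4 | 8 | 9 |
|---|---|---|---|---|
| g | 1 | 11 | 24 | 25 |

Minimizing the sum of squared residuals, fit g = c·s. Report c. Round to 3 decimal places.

Entries of MᵀM: Σs·s = 162.
For Mᵀg: Σs·g = 462.
Hence c = 462 / 162 ≈ 2.85185.

c = 2.852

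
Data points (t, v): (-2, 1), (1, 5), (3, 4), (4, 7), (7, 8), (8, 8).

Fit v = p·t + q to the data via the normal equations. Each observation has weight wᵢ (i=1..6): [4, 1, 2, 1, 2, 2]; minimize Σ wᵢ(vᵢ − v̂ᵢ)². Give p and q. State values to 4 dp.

p = 0.7248, q = 2.6734

From the data, Σwᵢ·t·t = 277, Σwᵢ·t = 33, Σwᵢ·1 = 12.
Moment sums: Σwᵢ·t·v = 289, Σwᵢ·v = 56.
So MᵀWM·[p, q]ᵀ = MᵀWv: [[277, 33]; [33, 12]]·[p, q]ᵀ = [289, 56]ᵀ.
Determinant 277·12 − 33² = 2235.
p = (289·12 − 33·56)/2235 = 108/149; q = (277·56 − 33·289)/2235 = 1195/447.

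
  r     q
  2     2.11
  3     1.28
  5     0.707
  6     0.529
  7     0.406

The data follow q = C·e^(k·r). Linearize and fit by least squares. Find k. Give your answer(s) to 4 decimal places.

Linearized form: ln q = k·r + ln C. From the 5 transformed points,
XᵀX = [[123.0000, 23.0000]; [23.0000, 5]], rhs = [-9.6301, -0.8913]ᵀ  (here Σr = 23.0000, Σ(r)² = 123.0000, Σln q = -0.8913, Σr·ln q = -9.6301).
Solving (det = 86.0000): k = -0.32151, ln C = 1.30066.

k = -0.3215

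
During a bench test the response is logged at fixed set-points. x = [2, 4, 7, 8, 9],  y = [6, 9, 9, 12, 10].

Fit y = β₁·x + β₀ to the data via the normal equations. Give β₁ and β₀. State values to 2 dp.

Setting ∂/∂β₁ … = 0 gives: 214·β₁ + 30·β₀ = 297;  30·β₁ + 5·β₀ = 46.
Δ = 214·5 − 30² = 170.
β₁ = (297·5 − 30·46)/170 = 21/34; β₀ = (214·46 − 30·297)/170 = 467/85.

β₁ = 0.62, β₀ = 5.49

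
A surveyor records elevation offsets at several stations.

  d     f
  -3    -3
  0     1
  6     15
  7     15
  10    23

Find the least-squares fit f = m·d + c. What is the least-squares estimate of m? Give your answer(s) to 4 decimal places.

The normal equations are: 194·m + 20·c = 434;  20·m + 5·c = 51.
Eliminating c: 5·(row 1) − 20·(row 2) gives 570·m = 5·434 − 20·51 = 1150, so m = 115/57.
Then c = (51 − 20·(115/57))/5 = 607/285.

m = 2.0175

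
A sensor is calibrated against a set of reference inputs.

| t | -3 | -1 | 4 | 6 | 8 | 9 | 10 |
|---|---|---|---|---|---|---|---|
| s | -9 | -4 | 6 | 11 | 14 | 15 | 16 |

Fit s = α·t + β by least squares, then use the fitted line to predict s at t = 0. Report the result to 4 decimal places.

From the data, Σt·t = 307, Σt = 33, Σ1 = 7.
For Aᵀs: Σt·s = 528, Σs = 49.
Eliminating β: 7·(row 1) − 33·(row 2) gives 1060·α = 7·528 − 33·49 = 2079, so α = 2079/1060.
Then β = (49 − 33·(2079/1060))/7 = -2381/1060.
At t = 0: ŝ = (2079/1060)·(0) + (-2381/1060)·(1) = -2381/1060.

ŝ = -2.2462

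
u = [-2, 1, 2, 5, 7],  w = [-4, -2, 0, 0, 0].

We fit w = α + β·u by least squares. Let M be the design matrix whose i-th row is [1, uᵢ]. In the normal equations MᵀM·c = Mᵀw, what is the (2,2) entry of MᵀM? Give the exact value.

Row 2 ↔ basis u, column 2 ↔ basis u, so (MᵀM)_{2,2} = Σᵢ (u)·(u) = (-2)·(-2) + (1)·(1) + (2)·(2) + (5)·(5) + (7)·(7) = 83.

83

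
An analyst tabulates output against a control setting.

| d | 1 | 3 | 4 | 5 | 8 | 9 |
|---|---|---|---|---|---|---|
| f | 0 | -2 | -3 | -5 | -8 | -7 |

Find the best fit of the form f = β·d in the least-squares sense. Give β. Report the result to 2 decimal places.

Setting ∂/∂β … = 0 gives: 196·β = -170.
(Σd·d = 196, Σd·f = -170.)
β = (-170)/196 = -0.867347.

β = -0.87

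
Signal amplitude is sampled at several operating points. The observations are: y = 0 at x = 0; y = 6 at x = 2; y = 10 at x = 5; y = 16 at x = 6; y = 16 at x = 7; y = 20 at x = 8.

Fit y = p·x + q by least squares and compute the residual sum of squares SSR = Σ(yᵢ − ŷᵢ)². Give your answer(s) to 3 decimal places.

Setting ∂/∂p … = 0 gives: 178·p + 28·q = 430;  28·p + 6·q = 68.
(Σx·x = 178, Σx = 28, Σ1 = 6, Σx·y = 430, Σy = 68.)
Eliminating q: 6·(row 1) − 28·(row 2) gives 284·p = 6·430 − 28·68 = 676, so p = 169/71.
Then q = (68 − 28·(169/71))/6 = 16/71.
Residuals: -16/71, 72/71, -151/71, 106/71, -63/71, 52/71; SSR = 650/71.

SSR = 9.155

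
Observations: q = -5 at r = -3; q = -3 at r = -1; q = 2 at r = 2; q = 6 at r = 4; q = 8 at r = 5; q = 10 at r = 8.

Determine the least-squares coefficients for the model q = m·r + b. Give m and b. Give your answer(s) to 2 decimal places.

m = 1.48, b = -0.71

Compute the Gram sums: Σr·r = 119, Σr = 15, Σ1 = 6.
For Xᵀq: Σr·q = 166, Σq = 18.
XᵀX·[m, b]ᵀ = Xᵀq becomes [[119, 15]; [15, 6]]·[m, b]ᵀ = [166, 18]ᵀ.
Eliminating b: 6·(row 1) − 15·(row 2) gives 489·m = 6·166 − 15·18 = 726, so m = 242/163.
Then b = (18 − 15·(242/163))/6 = -116/163.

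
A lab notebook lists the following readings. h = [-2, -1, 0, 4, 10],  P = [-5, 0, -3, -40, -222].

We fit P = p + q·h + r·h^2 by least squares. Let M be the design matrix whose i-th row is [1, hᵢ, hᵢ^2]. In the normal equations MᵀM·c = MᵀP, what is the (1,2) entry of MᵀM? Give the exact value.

11

Row 1 ↔ basis 1, column 2 ↔ basis h, so (MᵀM)_{1,2} = Σᵢ h = (1)·(-2) + (1)·(-1) + (1)·(0) + (1)·(4) + (1)·(10) = 11.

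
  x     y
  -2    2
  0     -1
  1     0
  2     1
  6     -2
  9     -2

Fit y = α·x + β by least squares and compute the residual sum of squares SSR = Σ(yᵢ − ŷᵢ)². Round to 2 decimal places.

SSR = 4.80

Forming AᵀA = [[126, 16]; [16, 6]] and Aᵀy = [-32, -2]ᵀ gives AᵀA·[α, β]ᵀ = Aᵀy.
Eliminating β: 6·(row 1) − 16·(row 2) gives 500·α = 6·(-32) − 16·(-2) = -160, so α = -8/25.
Then β = ((-2) − 16·(-8/25))/6 = 13/25.
Residuals: 21/25, -38/25, -1/5, 28/25, -3/5, 9/25; SSR = 24/5.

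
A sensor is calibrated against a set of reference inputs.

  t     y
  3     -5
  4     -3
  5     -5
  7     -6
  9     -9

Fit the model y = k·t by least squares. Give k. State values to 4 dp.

k = -0.9722

Compute the Gram sums: Σt·t = 180.
Right-hand side: Σt·y = -175.
Hence k = -175 / 180 ≈ -0.972222.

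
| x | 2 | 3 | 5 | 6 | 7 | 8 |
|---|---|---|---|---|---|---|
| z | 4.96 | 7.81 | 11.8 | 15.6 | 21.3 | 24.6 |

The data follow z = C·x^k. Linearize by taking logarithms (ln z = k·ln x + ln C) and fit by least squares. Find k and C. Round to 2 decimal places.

k = 1.13, C = 2.19

Linearized form: ln z = k·ln x + ln C. From the 6 transformed points,
XᵀX = [[15.5987, 9.2183]; [9.2183, 6]], rhs = [24.8747, 15.1336]ᵀ  (here Σln x = 9.2183, Σ(ln x)² = 15.5987, Σln z = 15.1336, Σln x·ln z = 24.8747).
Δ = 15.5987·6 − (9.2183)² = 8.6152; k = (24.8747·6 − 9.2183·15.1336)/8.6152 = 1.13075, ln C = (15.5987·15.1336 − 9.2183·24.8747)/8.6152 = 0.78500, so C = exp(0.78500) = 2.19241.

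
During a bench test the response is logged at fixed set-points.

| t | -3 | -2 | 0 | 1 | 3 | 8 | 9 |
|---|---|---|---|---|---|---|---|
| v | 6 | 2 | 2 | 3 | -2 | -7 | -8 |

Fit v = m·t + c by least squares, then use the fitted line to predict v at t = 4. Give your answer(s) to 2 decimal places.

v̂ = -2.45

The normal system MᵀM·[m, c]ᵀ = Mᵀv is [[168, 16]; [16, 7]]·[m, c]ᵀ = [-153, -4]ᵀ.
Δ = 168·7 − 16² = 920.
m = ((-153)·7 − 16·(-4))/920 = -1007/920; c = (168·(-4) − 16·(-153))/920 = 222/115.
At t = 4: v̂ = (-1007/920)·(4) + (222/115)·(1) = -563/230.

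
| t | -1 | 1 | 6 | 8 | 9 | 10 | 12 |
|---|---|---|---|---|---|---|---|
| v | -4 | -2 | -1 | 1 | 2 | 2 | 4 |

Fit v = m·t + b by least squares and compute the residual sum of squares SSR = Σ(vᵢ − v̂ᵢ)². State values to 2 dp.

Compute the Gram sums: Σt·t = 427, Σt = 45, Σ1 = 7.
Right-hand side: Σt·v = 90, Σv = 2.
Normal equations: [[427, 45]; [45, 7]]·[m, b]ᵀ = [90, 2]ᵀ.
Determinant 427·7 − 45² = 964.
m = (90·7 − 45·2)/964 = 135/241; b = (427·2 − 45·90)/964 = -799/241.
Residuals: -30/241, 182/241, -252/241, -40/241, 66/241, -69/241, 143/241; SSR = 534/241.

SSR = 2.22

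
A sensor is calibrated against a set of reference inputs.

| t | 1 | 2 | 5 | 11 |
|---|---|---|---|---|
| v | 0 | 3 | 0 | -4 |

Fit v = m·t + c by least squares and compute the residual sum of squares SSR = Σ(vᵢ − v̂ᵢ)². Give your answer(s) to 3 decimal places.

SSR = 6.551

Compute the Gram sums: Σt·t = 151, Σt = 19, Σ1 = 4.
Moment sums: Σt·v = -38, Σv = -1.
Eliminating c: 4·(row 1) − 19·(row 2) gives 243·m = 4·(-38) − 19·(-1) = -133, so m = -133/243.
Then c = ((-1) − 19·(-133/243))/4 = 571/243.
Residuals: -146/81, 424/243, 94/243, -80/243; SSR = 1592/243.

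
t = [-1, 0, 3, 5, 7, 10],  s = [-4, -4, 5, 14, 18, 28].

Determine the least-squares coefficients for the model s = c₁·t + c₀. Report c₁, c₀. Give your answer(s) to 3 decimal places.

c₁ = 3.034, c₀ = -2.636

Entries of XᵀX: Σt·t = 184, Σt = 24, Σ1 = 6.
Moment sums: Σt·s = 495, Σs = 57.
XᵀX·[c₁, c₀]ᵀ = Xᵀs becomes [[184, 24]; [24, 6]]·[c₁, c₀]ᵀ = [495, 57]ᵀ.
Determinant 184·6 − 24² = 528.
c₁ = (495·6 − 24·57)/528 = 267/88; c₀ = (184·57 − 24·495)/528 = -29/11.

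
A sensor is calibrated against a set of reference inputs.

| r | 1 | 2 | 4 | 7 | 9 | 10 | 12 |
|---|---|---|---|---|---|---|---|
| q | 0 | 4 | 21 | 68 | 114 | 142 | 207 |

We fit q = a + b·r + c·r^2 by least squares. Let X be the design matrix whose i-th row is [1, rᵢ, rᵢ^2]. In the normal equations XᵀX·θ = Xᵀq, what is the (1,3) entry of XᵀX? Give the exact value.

Row 1 ↔ basis 1, column 3 ↔ basis r^2, so (XᵀX)_{1,3} = Σᵢ r^2 = (1)·(1) + (1)·(4) + (1)·(16) + (1)·(49) + (1)·(81) + (1)·(100) + (1)·(144) = 395.

395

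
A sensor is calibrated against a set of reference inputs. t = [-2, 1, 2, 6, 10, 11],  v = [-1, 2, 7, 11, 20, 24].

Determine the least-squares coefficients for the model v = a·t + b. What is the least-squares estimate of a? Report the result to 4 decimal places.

Sums needed: Σt·t = 266, Σt = 28, Σ1 = 6.
Moment sums: Σt·v = 548, Σv = 63.
AᵀA·[a, b]ᵀ = Aᵀv becomes [[266, 28]; [28, 6]]·[a, b]ᵀ = [548, 63]ᵀ.
Δ = 266·6 − 28² = 812.
a = (548·6 − 28·63)/812 = 381/203; b = (266·63 − 28·548)/812 = 101/58.

a = 1.8768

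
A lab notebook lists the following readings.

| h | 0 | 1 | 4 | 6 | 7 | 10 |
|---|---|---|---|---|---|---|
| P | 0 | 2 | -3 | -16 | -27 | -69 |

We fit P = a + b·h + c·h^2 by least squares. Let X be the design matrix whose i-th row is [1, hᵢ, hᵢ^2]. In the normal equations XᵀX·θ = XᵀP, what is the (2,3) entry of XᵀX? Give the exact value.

1624

Row 2 ↔ basis h, column 3 ↔ basis h^2, so (XᵀX)_{2,3} = Σᵢ (h)·(h^2) = (0)·(0) + (1)·(1) + (4)·(16) + (6)·(36) + (7)·(49) + (10)·(100) = 1624.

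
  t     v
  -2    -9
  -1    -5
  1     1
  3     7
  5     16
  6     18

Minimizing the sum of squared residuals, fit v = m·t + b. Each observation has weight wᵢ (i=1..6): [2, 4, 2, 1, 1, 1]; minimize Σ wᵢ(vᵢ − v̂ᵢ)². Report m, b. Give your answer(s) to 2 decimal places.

The normal system MᵀWM·[m, b]ᵀ = MᵀWv is [[84, 8]; [8, 11]]·[m, b]ᵀ = [267, 5]ᵀ.
det = 84·11 − 8² = 860.
m = (267·11 − 8·5)/860 = 2897/860; b = (84·5 − 8·267)/860 = -429/215.

m = 3.37, b = -2.00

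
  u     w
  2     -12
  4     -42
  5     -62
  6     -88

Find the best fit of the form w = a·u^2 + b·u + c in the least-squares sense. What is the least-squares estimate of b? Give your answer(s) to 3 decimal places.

Normal-equation sums: Σu^2·u^2 = 2193, Σu^2·u = 413, Σu^2 = 81, Σu·u = 81, Σu = 17, Σ1 = 4.
For Aᵀw: Σu^2·w = -5438, Σu·w = -1030, Σw = -204.
Row-reducing yields a = -23/11, b = -11/5, c = 38/55.

b = -2.200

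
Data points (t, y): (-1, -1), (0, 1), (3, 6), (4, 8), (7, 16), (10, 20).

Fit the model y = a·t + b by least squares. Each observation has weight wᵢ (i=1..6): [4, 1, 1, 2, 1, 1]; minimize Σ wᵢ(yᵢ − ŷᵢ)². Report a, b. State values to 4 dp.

a = 1.9501, b = 0.8196

The normal equations are: 194·a + 24·b = 398;  24·a + 10·b = 55.
Eliminating b: 10·(row 1) − 24·(row 2) gives 1364·a = 10·398 − 24·55 = 2660, so a = 665/341.
Then b = (55 − 24·(665/341))/10 = 559/682.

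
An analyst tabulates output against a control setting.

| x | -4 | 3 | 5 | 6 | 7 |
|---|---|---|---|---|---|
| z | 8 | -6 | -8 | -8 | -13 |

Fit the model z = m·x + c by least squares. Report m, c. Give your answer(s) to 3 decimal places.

m = -1.777, c = 0.642

The normal system AᵀA·[m, c]ᵀ = Aᵀz is [[135, 17]; [17, 5]]·[m, c]ᵀ = [-229, -27]ᵀ.
Determinant 135·5 − 17² = 386.
m = ((-229)·5 − 17·(-27))/386 = -343/193; c = (135·(-27) − 17·(-229))/386 = 124/193.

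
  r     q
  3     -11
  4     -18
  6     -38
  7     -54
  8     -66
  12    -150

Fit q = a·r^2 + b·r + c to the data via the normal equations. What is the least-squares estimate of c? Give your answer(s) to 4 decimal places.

Normal-equation sums: Σr^2·r^2 = 28866, Σr^2·r = 2890, Σr^2 = 318, Σr·r = 318, Σr = 40, Σ1 = 6.
Right-hand side: Σr^2·q = -30225, Σr·q = -3039, Σq = -337.
Solving the 3×3 system (Gaussian elimination) gives a = -479/462, b = 9/77, c = -461/231.

c = -1.9957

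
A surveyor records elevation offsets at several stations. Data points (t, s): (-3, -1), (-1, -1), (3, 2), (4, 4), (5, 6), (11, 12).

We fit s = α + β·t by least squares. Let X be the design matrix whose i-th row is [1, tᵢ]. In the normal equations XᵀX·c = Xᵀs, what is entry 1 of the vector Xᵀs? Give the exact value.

22

Entry 1 ↔ basis 1, so (Xᵀs)_{1} = Σᵢ sᵢ = (1)·(-1) + (1)·(-1) + (1)·(2) + (1)·(4) + (1)·(6) + (1)·(12) = 22.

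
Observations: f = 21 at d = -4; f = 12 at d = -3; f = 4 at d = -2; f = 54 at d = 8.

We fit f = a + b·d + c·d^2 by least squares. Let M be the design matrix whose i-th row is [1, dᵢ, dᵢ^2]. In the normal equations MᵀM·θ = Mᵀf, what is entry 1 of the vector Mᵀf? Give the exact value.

Entry 1 ↔ basis 1, so (Mᵀf)_{1} = Σᵢ fᵢ = (1)·(21) + (1)·(12) + (1)·(4) + (1)·(54) = 91.

91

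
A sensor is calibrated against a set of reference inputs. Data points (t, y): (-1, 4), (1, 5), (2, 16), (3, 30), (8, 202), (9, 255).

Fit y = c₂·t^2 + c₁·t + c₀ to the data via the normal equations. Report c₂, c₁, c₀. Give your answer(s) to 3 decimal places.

Normal-equation sums: Σt^2·t^2 = 10756, Σt^2·t = 1276, Σt^2 = 160, Σt·t = 160, Σt = 22, Σ1 = 6.
Right-hand side: Σt^2·y = 33926, Σt·y = 4034, Σy = 512.
Inverting the 3×3 Gram matrix, [c₂, c₁, c₀]ᵀ = [30409/9910, 2588/4955, 7884/4955]ᵀ.

c₂ = 3.069, c₁ = 0.522, c₀ = 1.591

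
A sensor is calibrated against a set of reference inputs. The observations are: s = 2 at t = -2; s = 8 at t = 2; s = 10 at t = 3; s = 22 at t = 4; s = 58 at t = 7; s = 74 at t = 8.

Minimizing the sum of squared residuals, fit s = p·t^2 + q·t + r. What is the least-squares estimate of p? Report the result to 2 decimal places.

From the data, Σt^2·t^2 = 6866, Σt^2·t = 946, Σt^2 = 146, Σt·t = 146, Σt = 22, Σ1 = 6.
Right-hand side: Σt^2·s = 8060, Σt·s = 1128, Σs = 174.
Normal equations: [[6866, 946, 146]; [946, 146, 22]; [146, 22, 6]]·[p, q, r]ᵀ = [8060, 1128, 174]ᵀ.
Inverting the 3×3 Gram matrix, [p, q, r]ᵀ = [373/366, 2803/2562, 81/427]ᵀ.

p = 1.02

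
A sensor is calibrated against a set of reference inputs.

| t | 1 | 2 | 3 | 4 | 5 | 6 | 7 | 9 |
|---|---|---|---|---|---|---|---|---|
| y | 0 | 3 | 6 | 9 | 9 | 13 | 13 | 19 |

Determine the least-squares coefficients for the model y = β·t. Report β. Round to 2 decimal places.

Sums needed: Σt·t = 221.
And Σt·y = 445.
XᵀX·[β]ᵀ = Xᵀy becomes [[221]]·[β]ᵀ = [445]ᵀ.
β = 445/221 = 2.01357.

β = 2.01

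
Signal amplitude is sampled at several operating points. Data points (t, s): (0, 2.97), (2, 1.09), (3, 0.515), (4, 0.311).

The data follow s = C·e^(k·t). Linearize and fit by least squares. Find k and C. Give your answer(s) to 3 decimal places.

k = -0.573, C = 3.079

Linearized form: ln s = k·t + ln C. From the 4 transformed points,
Σt = 9.0000, Σ(t)² = 29.0000, Σln s = -0.6568, Σt·ln s = -6.4903.
Equations: 29.0000·k + 9.0000·ln C = -6.4903;  9.0000·k + 4·ln C = -0.6568.
Solving (det = 35.0000): k = -0.57285, ln C = 1.12471, so C = exp(1.12471) = 3.07932.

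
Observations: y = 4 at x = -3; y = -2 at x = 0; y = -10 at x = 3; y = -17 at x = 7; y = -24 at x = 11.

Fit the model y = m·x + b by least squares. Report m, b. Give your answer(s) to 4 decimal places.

Setting ∂/∂m … = 0 gives: 188·m + 18·b = -425;  18·m + 5·b = -49.
det = 188·5 − 18² = 616.
m = ((-425)·5 − 18·(-49))/616 = -113/56; b = (188·(-49) − 18·(-425))/616 = -71/28.

m = -2.0179, b = -2.5357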